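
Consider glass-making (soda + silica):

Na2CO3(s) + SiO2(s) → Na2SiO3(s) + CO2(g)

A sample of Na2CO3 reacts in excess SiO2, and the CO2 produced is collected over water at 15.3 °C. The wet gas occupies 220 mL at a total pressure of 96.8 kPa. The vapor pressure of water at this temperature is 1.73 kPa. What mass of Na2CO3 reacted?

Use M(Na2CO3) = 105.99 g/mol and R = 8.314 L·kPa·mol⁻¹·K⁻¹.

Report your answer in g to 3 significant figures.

P(CO2) = 96.8 − 1.73 = 95.07 kPa
n(CO2) = PV/RT = (95.07 × 0.2200) / (8.314 × 288.45) = 0.008721 mol
n(Na2CO3) = (1/1) × 0.008721 = 0.008721 mol
m(Na2CO3) = 0.008721 × 105.99 = 0.9243 g

0.924 g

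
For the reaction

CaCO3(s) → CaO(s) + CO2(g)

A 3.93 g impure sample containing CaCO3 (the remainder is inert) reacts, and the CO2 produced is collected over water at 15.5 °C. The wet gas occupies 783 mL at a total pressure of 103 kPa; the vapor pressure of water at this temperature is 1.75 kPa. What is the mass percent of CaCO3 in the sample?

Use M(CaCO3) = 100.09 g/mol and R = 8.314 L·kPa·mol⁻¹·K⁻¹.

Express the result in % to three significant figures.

P(CO2) = 103 − 1.75 = 101.2 kPa
n(CO2) = PV/RT = (101.2 × 0.7830) / (8.314 × 288.65) = 0.03302 mol
n(CaCO3) = (1/1) × 0.03302 = 0.03302 mol
m(CaCO3) = 0.03302 × 100.09 = 3.305 g
%CaCO3 = 3.305 / 3.93 × 100 = 84.10%

84.1 %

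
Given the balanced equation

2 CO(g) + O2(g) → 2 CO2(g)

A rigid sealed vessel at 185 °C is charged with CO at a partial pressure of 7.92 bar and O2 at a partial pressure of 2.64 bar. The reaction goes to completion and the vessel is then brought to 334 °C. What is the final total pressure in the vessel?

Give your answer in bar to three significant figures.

With V and T fixed, P_i ∝ n_i, so the mole ratios apply directly to partial pressures at 185 °C.
P(O2) required for 7.92 bar of CO = (1/2) × 7.92 = 3.960 bar; available 2.64 bar, so O2 is limiting.
P(CO) remaining = 7.92 − (2/1) × 2.64 = 2.640 bar
P(gaseous products) = (2)/1 × 2.64 = 5.280 bar
P_total at 185 °C = 2.640 + 5.280 = 7.920 bar
Scaling to 334 °C: P = 7.920 × 607.15/458.15 = 10.50 bar

10.5 bar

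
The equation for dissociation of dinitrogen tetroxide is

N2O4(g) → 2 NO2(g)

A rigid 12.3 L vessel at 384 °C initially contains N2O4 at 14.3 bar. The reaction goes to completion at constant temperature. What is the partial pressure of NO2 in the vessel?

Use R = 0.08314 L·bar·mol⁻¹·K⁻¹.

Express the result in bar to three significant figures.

28.6 bar

n(N2O4)₀ = PV/RT = (14.3 × 12.3) / (0.08314 × 657.15) = 3.219 mol
n(NO2) = (2/1) × 3.219 = 6.438 mol
P(NO2) = nRT/V = 6.438 × 0.08314 × 657.15 / 12.3 = 28.60 bar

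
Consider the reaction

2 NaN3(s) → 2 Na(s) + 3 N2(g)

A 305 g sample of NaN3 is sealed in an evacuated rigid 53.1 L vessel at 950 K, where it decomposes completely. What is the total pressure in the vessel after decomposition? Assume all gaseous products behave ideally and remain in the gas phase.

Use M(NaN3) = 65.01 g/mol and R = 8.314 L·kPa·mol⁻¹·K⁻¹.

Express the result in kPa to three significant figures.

1050 kPa

n(NaN3) = 305 / 65.01 = 4.692 mol
n(gas produced) = (3/2) × 4.692 = 7.038 mol
P = nRT/V = 7.038 × 8.314 × 950 / 53.1 = 1047 kPa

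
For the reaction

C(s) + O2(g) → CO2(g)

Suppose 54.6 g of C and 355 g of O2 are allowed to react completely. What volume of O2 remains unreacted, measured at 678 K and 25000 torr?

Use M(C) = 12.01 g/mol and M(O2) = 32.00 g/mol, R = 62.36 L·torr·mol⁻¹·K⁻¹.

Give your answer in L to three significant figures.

11.1 L

n(C) = 54.6 / 12.01 = 4.546 mol
n(O2) = 355 / 32.00 = 11.09 mol
For 4.546 mol C, stoichiometry requires (1/1) × 4.546 = 4.546 mol O2; 11.09 mol is available, so C is limiting.
n(O2) consumed = (1/1) × 4.546 = 4.546 mol; remaining = 11.09 − 4.546 = 6.544 mol
V(O2) = nRT/P = 6.544 × 62.36 × 678 / 25000 = 11.07 L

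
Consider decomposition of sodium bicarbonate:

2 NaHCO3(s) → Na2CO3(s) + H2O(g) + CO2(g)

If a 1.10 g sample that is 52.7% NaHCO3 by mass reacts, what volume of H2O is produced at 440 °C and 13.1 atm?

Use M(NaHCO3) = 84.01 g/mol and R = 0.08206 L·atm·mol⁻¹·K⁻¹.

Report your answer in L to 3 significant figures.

mass of NaHCO3 = 1.10 × 52.7/100 = 0.5797 g
n(NaHCO3) = 0.5797 / 84.01 = 0.006900 mol
n(H2O) = (1/2) × 0.006900 = 0.003450 mol
V = nRT/P = 0.003450 × 0.08206 × 713.15 / 13.1 = 0.01541 L

0.0154 L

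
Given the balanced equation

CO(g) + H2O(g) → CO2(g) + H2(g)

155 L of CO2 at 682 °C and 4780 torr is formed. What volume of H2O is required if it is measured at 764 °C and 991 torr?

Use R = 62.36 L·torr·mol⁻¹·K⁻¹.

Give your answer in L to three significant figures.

n(CO2) = PV/RT = (4780 × 155) / (62.36 × 955.15) = 12.44 mol
n(H2O) = (1/1) × 12.44 = 12.44 mol
V = nRT/P = 12.44 × 62.36 × 1037.15 / 991 = 811.9 L

812 L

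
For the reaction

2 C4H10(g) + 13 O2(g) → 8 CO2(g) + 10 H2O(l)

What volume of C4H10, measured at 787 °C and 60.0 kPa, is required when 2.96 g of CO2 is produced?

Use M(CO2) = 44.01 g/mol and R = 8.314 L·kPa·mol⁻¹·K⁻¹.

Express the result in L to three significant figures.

n(CO2) = 2.960 / 44.01 = 0.06726 mol
n(C4H10) = (2/8) × 0.06726 = 0.01682 mol
V = nRT/P = 0.01682 × 8.314 × 1060.15 / 60.0 = 2.471 L

2.47 L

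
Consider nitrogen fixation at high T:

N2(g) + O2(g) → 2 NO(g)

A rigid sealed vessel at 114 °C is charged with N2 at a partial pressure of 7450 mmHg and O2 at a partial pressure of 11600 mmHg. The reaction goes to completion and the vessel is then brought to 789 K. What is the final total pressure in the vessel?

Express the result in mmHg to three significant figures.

At constant V, partial pressures at 114 °C are proportional to moles, so apply stoichiometry directly to pressures.
P(O2) required for 7450 mmHg of N2 = (1/1) × 7450 = 7450 mmHg; available 11600 mmHg, so N2 is limiting.
P(O2) remaining = 11600 − (1/1) × 7450 = 4150 mmHg
P(gaseous products) = (2)/1 × 7450 = 14900 mmHg
P_total at 114 °C = 4150 + 14900 = 19050 mmHg
Scaling to 789 K: P = 19050 × 789/387.15 = 38820 mmHg

38800 mmHg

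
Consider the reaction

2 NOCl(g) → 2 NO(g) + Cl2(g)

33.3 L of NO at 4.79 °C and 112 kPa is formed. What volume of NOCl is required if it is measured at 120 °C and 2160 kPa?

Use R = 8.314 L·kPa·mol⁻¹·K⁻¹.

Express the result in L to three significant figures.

n(NO) = PV/RT = (112 × 33.3) / (8.314 × 277.94) = 1.614 mol
n(NOCl) = (2/2) × 1.614 = 1.614 mol
V = nRT/P = 1.614 × 8.314 × 393.15 / 2160 = 2.442 L

2.44 L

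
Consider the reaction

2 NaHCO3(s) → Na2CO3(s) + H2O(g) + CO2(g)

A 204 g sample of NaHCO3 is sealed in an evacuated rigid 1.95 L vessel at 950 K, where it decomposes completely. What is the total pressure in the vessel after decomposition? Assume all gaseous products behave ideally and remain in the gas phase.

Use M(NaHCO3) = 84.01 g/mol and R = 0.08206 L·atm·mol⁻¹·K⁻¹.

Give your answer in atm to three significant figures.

n(NaHCO3) = 204 / 84.01 = 2.428 mol
n(gas produced) = (2/2) × 2.428 = 2.428 mol
P = nRT/V = 2.428 × 0.08206 × 950 / 1.95 = 97.07 atm

97.1 atm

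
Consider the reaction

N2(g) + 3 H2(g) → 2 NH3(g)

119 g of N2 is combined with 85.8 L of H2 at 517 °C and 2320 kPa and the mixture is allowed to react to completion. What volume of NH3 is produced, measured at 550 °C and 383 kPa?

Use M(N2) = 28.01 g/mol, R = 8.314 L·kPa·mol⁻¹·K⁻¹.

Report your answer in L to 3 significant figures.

n(N2) = 119 / 28.01 = 4.248 mol
n(H2) = PV/RT = (2320 × 85.8) / (8.314 × 790.15) = 30.30 mol
For 4.248 mol N2, stoichiometry requires (3/1) × 4.248 = 12.74 mol H2; 30.30 mol is available, so N2 is limiting.
n(NH3) = (2/1) × 4.248 = 8.496 mol
V(NH3) = nRT/P = 8.496 × 8.314 × 823.15 / 383 = 151.8 L

152 L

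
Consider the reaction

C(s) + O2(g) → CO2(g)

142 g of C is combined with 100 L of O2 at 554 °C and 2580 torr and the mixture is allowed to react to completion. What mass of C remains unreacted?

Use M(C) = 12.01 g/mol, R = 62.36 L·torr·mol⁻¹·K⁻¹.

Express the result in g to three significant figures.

81.9 g

n(C) = 142 / 12.01 = 11.82 mol
n(O2) = PV/RT = (2580 × 100) / (62.36 × 827.15) = 5.002 mol
For 11.82 mol C, stoichiometry requires (1/1) × 11.82 = 11.82 mol O2; 5.002 mol is available, so O2 is limiting.
n(C) consumed = (1/1) × 5.002 = 5.002 mol; remaining = 11.82 − 5.002 = 6.818 mol
m(C) = 6.818 × 12.01 = 81.88 g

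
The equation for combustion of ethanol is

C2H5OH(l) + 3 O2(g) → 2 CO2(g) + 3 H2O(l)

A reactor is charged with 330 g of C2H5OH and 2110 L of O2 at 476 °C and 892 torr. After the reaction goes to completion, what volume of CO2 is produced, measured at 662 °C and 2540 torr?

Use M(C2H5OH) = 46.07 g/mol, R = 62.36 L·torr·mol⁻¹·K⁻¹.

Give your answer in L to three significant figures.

n(C2H5OH) = 330 / 46.07 = 7.163 mol
n(O2) = PV/RT = (892 × 2110) / (62.36 × 749.15) = 40.29 mol
For 7.163 mol C2H5OH, stoichiometry requires (3/1) × 7.163 = 21.49 mol O2; 40.29 mol is available, so C2H5OH is limiting.
n(CO2) = (2/1) × 7.163 = 14.33 mol
V(CO2) = nRT/P = 14.33 × 62.36 × 935.15 / 2540 = 329.0 L

329 L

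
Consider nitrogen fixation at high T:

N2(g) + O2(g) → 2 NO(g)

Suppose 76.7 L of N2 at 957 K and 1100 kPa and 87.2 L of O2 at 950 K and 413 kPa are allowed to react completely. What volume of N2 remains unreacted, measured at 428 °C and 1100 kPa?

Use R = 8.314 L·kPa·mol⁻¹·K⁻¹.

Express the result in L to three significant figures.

32.0 L

n(N2) = PV/RT = (1100 × 76.7) / (8.314 × 957) = 10.60 mol
n(O2) = PV/RT = (413 × 87.2) / (8.314 × 950) = 4.560 mol
For 10.60 mol N2, stoichiometry requires (1/1) × 10.60 = 10.60 mol O2; 4.560 mol is available, so O2 is limiting.
n(N2) consumed = (1/1) × 4.560 = 4.560 mol; remaining = 10.60 − 4.560 = 6.040 mol
V(N2) = nRT/P = 6.040 × 8.314 × 701.15 / 1100 = 32.01 L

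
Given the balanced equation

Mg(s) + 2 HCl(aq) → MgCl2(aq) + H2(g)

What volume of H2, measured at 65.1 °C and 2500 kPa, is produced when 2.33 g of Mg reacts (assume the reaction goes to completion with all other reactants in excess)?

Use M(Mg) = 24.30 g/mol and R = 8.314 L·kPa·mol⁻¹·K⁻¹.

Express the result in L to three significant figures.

n(Mg) = 2.330 / 24.30 = 0.09588 mol
n(H2) = (1/1) × 0.09588 = 0.09588 mol
V = nRT/P = 0.09588 × 8.314 × 338.25 / 2500 = 0.1079 L

0.108 L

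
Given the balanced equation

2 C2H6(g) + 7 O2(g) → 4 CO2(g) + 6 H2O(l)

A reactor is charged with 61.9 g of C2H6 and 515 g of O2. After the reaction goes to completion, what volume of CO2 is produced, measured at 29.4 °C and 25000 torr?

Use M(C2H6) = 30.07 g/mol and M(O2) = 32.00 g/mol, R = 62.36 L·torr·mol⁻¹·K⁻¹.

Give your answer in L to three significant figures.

3.11 L

n(C2H6) = 61.9 / 30.07 = 2.059 mol
n(O2) = 515 / 32.00 = 16.09 mol
For 2.059 mol C2H6, stoichiometry requires (7/2) × 2.059 = 7.207 mol O2; 16.09 mol is available, so C2H6 is limiting.
n(CO2) = (4/2) × 2.059 = 4.118 mol
V(CO2) = nRT/P = 4.118 × 62.36 × 302.55 / 25000 = 3.108 L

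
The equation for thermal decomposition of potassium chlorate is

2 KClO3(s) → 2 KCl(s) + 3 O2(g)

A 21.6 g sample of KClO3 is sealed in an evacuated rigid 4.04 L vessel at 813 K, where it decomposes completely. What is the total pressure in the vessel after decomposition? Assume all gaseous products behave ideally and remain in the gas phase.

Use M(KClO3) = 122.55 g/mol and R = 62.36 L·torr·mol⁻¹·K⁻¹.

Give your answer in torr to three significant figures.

3320 torr

n(KClO3) = 21.6 / 122.55 = 0.1763 mol
n(gas produced) = (3/2) × 0.1763 = 0.2645 mol
P = nRT/V = 0.2645 × 62.36 × 813 / 4.04 = 3319 torr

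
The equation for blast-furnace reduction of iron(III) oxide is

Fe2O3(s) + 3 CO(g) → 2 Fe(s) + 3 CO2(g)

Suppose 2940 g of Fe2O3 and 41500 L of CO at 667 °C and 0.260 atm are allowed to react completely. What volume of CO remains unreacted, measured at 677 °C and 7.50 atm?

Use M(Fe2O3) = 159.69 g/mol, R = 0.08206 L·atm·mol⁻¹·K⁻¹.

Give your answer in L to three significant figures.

n(Fe2O3) = 2940 / 159.69 = 18.41 mol
n(CO) = PV/RT = (0.260 × 41500) / (0.08206 × 940.15) = 139.9 mol
For 18.41 mol Fe2O3, stoichiometry requires (3/1) × 18.41 = 55.23 mol CO; 139.9 mol is available, so Fe2O3 is limiting.
n(CO) consumed = (3/1) × 18.41 = 55.23 mol; remaining = 139.9 − 55.23 = 84.67 mol
V(CO) = nRT/P = 84.67 × 0.08206 × 950.15 / 7.50 = 880.2 L

880 L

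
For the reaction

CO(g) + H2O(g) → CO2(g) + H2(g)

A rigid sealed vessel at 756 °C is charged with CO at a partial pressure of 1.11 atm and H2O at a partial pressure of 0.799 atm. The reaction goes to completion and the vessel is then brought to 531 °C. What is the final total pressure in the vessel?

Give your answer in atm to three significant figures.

Because the vessel is rigid and T is held at 756 °C, work the stoichiometry in partial pressures (P_i = n_iRT/V).
P(H2O) required for 1.11 atm of CO = (1/1) × 1.11 = 1.110 atm; available 0.799 atm, so H2O is limiting.
P(CO) remaining = 1.11 − (1/1) × 0.799 = 0.3110 atm
P(gaseous products) = (1+1)/1 × 0.799 = 1.598 atm
P_total at 756 °C = 0.3110 + 1.598 = 1.909 atm
Scaling to 531 °C: P = 1.909 × 804.15/1029.15 = 1.492 atm

1.49 atm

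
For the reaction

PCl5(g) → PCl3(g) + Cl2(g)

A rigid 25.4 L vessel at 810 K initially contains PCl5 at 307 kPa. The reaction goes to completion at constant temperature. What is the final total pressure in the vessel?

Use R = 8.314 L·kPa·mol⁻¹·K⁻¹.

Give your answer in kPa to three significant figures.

At constant T and V, P ∝ n(gas): 1 mol gas → 2 mol gas.
P_final = (2/1) × 307 = 614.0 kPa

614 kPa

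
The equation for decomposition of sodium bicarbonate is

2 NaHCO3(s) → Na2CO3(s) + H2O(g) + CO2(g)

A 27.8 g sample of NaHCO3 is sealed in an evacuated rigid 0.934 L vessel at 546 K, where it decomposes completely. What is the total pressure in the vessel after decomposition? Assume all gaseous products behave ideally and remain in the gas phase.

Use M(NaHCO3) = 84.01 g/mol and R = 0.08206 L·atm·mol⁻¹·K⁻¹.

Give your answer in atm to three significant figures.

n(NaHCO3) = 27.8 / 84.01 = 0.3309 mol
n(gas produced) = (2/2) × 0.3309 = 0.3309 mol
P = nRT/V = 0.3309 × 0.08206 × 546 / 0.934 = 15.87 atm

15.9 atm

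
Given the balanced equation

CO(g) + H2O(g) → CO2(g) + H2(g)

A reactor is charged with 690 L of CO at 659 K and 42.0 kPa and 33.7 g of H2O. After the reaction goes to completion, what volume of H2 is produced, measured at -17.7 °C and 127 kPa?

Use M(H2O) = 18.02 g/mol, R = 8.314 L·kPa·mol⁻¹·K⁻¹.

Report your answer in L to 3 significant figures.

31.3 L

n(CO) = PV/RT = (42.0 × 690) / (8.314 × 659) = 5.289 mol
n(H2O) = 33.7 / 18.02 = 1.870 mol
For 5.289 mol CO, stoichiometry requires (1/1) × 5.289 = 5.289 mol H2O; 1.870 mol is available, so H2O is limiting.
n(H2) = (1/1) × 1.870 = 1.870 mol
V(H2) = nRT/P = 1.870 × 8.314 × 255.45 / 127 = 31.27 L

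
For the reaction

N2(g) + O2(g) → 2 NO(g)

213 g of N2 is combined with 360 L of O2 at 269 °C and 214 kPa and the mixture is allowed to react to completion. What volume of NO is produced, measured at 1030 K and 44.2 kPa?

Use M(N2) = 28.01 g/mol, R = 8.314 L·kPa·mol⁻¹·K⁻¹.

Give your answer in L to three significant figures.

n(N2) = 213 / 28.01 = 7.604 mol
n(O2) = PV/RT = (214 × 360) / (8.314 × 542.15) = 17.09 mol
For 7.604 mol N2, stoichiometry requires (1/1) × 7.604 = 7.604 mol O2; 17.09 mol is available, so N2 is limiting.
n(NO) = (2/1) × 7.604 = 15.21 mol
V(NO) = nRT/P = 15.21 × 8.314 × 1030 / 44.2 = 2947 L

2950 L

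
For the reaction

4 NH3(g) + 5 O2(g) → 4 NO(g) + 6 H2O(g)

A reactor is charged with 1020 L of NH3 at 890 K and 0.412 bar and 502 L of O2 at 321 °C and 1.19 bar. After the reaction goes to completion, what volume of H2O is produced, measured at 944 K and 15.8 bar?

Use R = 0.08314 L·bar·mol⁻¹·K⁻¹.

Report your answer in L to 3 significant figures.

n(NH3) = PV/RT = (0.412 × 1020) / (0.08314 × 890) = 5.679 mol
n(O2) = PV/RT = (1.19 × 502) / (0.08314 × 594.15) = 12.09 mol
For 5.679 mol NH3, stoichiometry requires (5/4) × 5.679 = 7.099 mol O2; 12.09 mol is available, so NH3 is limiting.
n(H2O) = (6/4) × 5.679 = 8.518 mol
V(H2O) = nRT/P = 8.518 × 0.08314 × 944 / 15.8 = 42.31 L

42.3 L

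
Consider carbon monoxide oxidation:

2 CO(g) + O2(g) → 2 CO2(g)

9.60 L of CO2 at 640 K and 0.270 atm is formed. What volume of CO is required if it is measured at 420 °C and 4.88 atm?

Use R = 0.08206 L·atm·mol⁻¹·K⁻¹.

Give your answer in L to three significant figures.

0.575 L

n(CO2) = PV/RT = (0.270 × 9.60) / (0.08206 × 640) = 0.04935 mol
n(CO) = (2/2) × 0.04935 = 0.04935 mol
V = nRT/P = 0.04935 × 0.08206 × 693.15 / 4.88 = 0.5752 L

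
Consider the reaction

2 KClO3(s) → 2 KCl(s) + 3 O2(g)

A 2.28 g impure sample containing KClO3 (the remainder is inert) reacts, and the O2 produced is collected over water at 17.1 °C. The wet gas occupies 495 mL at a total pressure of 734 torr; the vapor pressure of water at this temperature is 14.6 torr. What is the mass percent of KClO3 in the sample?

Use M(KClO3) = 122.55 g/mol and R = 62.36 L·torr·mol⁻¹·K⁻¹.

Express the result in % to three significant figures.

P(O2) = 734 − 14.6 = 719.4 torr
n(O2) = PV/RT = (719.4 × 0.4950) / (62.36 × 290.25) = 0.01967 mol
n(KClO3) = (2/3) × 0.01967 = 0.01311 mol
m(KClO3) = 0.01311 × 122.55 = 1.607 g
%KClO3 = 1.607 / 2.28 × 100 = 70.48%

70.5 %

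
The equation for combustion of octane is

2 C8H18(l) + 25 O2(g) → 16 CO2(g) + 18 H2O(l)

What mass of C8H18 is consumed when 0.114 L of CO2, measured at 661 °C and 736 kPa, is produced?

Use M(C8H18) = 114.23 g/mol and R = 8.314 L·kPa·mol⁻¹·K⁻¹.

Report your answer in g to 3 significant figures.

0.154 g

n(CO2) = PV/RT = (736 × 0.114) / (8.314 × 934.15) = 0.01080 mol
n(C8H18) = (2/16) × 0.01080 = 0.001350 mol
m(C8H18) = 0.001350 × 114.23 = 0.1542 g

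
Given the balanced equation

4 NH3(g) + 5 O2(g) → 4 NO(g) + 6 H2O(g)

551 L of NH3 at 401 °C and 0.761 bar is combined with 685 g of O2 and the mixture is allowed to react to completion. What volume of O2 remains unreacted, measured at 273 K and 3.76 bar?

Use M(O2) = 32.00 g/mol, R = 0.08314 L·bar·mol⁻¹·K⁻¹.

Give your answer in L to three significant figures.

72.8 L

n(NH3) = PV/RT = (0.761 × 551) / (0.08314 × 674.15) = 7.481 mol
n(O2) = 685 / 32.00 = 21.41 mol
For 7.481 mol NH3, stoichiometry requires (5/4) × 7.481 = 9.351 mol O2; 21.41 mol is available, so NH3 is limiting.
n(O2) consumed = (5/4) × 7.481 = 9.351 mol; remaining = 21.41 − 9.351 = 12.06 mol
V(O2) = nRT/P = 12.06 × 0.08314 × 273 / 3.76 = 72.80 L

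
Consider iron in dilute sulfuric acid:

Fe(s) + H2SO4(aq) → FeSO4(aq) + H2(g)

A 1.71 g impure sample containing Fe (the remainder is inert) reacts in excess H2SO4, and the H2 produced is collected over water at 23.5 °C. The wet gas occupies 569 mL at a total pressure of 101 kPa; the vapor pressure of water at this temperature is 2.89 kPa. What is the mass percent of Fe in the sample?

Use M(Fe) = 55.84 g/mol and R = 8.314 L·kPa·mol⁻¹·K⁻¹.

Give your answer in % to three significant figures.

73.9 %

P(H2) = 101 − 2.89 = 98.11 kPa
n(H2) = PV/RT = (98.11 × 0.5690) / (8.314 × 296.65) = 0.02263 mol
n(Fe) = (1/1) × 0.02263 = 0.02263 mol
m(Fe) = 0.02263 × 55.84 = 1.264 g
%Fe = 1.264 / 1.71 × 100 = 73.92%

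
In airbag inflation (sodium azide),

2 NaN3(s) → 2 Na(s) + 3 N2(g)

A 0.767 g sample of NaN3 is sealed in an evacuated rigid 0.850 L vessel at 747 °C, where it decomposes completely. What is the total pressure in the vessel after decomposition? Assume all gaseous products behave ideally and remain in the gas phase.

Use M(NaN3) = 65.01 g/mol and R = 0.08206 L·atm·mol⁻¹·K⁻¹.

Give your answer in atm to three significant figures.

n(NaN3) = 0.767 / 65.01 = 0.01180 mol
n(gas produced) = (3/2) × 0.01180 = 0.01770 mol
P = nRT/V = 0.01770 × 0.08206 × 1020.15 / 0.850 = 1.743 atm

1.74 atm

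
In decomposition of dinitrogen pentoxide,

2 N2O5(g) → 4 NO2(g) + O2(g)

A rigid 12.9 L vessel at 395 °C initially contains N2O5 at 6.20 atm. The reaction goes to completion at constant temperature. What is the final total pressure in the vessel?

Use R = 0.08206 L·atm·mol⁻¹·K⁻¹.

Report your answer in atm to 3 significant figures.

15.5 atm

At constant T and V, P ∝ n(gas): 2 mol gas → 5 mol gas.
P_final = (5/2) × 6.20 = 15.50 atm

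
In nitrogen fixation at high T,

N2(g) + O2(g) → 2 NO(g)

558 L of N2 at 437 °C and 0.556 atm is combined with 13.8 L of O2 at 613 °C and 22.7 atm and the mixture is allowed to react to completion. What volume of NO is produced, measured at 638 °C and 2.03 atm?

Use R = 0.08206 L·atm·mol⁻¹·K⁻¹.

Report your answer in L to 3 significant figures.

n(N2) = PV/RT = (0.556 × 558) / (0.08206 × 710.15) = 5.324 mol
n(O2) = PV/RT = (22.7 × 13.8) / (0.08206 × 886.15) = 4.308 mol
For 5.324 mol N2, stoichiometry requires (1/1) × 5.324 = 5.324 mol O2; 4.308 mol is available, so O2 is limiting.
n(NO) = (2/1) × 4.308 = 8.616 mol
V(NO) = nRT/P = 8.616 × 0.08206 × 911.15 / 2.03 = 317.3 L

317 L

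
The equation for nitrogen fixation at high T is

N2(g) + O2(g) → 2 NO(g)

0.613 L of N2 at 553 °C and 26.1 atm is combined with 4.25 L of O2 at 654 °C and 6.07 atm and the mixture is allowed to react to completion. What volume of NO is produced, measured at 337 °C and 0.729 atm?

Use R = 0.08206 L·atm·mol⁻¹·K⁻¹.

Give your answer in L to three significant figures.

n(N2) = PV/RT = (26.1 × 0.613) / (0.08206 × 826.15) = 0.2360 mol
n(O2) = PV/RT = (6.07 × 4.25) / (0.08206 × 927.15) = 0.3391 mol
For 0.2360 mol N2, stoichiometry requires (1/1) × 0.2360 = 0.2360 mol O2; 0.3391 mol is available, so N2 is limiting.
n(NO) = (2/1) × 0.2360 = 0.4720 mol
V(NO) = nRT/P = 0.4720 × 0.08206 × 610.15 / 0.729 = 32.42 L

32.4 L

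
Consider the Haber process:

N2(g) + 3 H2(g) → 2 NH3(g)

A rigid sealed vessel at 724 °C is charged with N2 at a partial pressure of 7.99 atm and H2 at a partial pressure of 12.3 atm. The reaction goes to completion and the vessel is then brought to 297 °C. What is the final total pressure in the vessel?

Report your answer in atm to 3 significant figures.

6.91 atm

At constant V, partial pressures at 724 °C are proportional to moles, so apply stoichiometry directly to pressures.
P(H2) required for 7.99 atm of N2 = (3/1) × 7.99 = 23.97 atm; available 12.3 atm, so H2 is limiting.
P(N2) remaining = 7.99 − (1/3) × 12.3 = 3.890 atm
P(gaseous products) = (2)/3 × 12.3 = 8.200 atm
P_total at 724 °C = 3.890 + 8.200 = 12.09 atm
Scaling to 297 °C: P = 12.09 × 570.15/997.15 = 6.913 atm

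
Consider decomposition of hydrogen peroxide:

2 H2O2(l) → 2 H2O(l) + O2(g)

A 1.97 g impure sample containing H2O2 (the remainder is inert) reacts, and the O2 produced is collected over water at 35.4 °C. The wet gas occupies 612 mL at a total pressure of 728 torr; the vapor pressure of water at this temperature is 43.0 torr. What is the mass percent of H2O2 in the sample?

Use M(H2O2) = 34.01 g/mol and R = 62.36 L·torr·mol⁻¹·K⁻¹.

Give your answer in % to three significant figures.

75.2 %

P(O2) = 728 − 43.0 = 685.0 torr
n(O2) = PV/RT = (685.0 × 0.6120) / (62.36 × 308.55) = 0.02179 mol
n(H2O2) = (2/1) × 0.02179 = 0.04358 mol
m(H2O2) = 0.04358 × 34.01 = 1.482 g
%H2O2 = 1.482 / 1.97 × 100 = 75.23%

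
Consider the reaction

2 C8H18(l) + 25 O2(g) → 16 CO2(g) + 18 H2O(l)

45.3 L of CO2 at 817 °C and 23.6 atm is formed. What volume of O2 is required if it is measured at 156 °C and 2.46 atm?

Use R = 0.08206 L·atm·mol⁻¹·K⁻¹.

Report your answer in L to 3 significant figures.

267 L

n(CO2) = PV/RT = (23.6 × 45.3) / (0.08206 × 1090.15) = 11.95 mol
n(O2) = (25/16) × 11.95 = 18.67 mol
V = nRT/P = 18.67 × 0.08206 × 429.15 / 2.46 = 267.3 L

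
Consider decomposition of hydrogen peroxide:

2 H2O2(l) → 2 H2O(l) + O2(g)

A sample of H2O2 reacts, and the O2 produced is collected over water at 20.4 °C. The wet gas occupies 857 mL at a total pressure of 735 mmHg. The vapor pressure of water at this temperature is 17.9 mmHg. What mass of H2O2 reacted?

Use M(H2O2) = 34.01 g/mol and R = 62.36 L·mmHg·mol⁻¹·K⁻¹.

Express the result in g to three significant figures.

P(O2) = 735 − 17.9 = 717.1 mmHg
n(O2) = PV/RT = (717.1 × 0.8570) / (62.36 × 293.55) = 0.03357 mol
n(H2O2) = (2/1) × 0.03357 = 0.06714 mol
m(H2O2) = 0.06714 × 34.01 = 2.283 g

2.28 g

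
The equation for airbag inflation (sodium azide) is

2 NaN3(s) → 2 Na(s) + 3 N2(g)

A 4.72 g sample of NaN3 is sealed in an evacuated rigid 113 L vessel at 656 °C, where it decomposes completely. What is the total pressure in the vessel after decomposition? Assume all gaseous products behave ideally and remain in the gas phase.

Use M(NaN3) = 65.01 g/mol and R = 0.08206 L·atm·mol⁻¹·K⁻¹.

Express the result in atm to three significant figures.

0.0735 atm

n(NaN3) = 4.72 / 65.01 = 0.07260 mol
n(gas produced) = (3/2) × 0.07260 = 0.1089 mol
P = nRT/V = 0.1089 × 0.08206 × 929.15 / 113 = 0.07348 atm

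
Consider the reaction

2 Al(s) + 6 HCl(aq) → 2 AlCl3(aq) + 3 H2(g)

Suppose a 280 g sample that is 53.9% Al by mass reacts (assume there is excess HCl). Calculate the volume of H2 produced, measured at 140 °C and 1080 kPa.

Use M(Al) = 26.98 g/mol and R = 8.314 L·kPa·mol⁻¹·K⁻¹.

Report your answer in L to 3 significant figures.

26.7 L

mass of Al = 280 × 53.9/100 = 150.9 g
n(Al) = 150.9 / 26.98 = 5.593 mol
n(H2) = (3/2) × 5.593 = 8.389 mol
V = nRT/P = 8.389 × 8.314 × 413.15 / 1080 = 26.68 L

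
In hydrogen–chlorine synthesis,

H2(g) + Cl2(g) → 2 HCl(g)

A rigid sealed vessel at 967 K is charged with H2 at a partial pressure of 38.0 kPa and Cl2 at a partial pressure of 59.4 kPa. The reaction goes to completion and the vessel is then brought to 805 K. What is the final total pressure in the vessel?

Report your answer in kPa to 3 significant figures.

81.1 kPa

With V and T fixed, P_i ∝ n_i, so the mole ratios apply directly to partial pressures at 967 K.
P(Cl2) required for 38.0 kPa of H2 = (1/1) × 38.0 = 38.00 kPa; available 59.4 kPa, so H2 is limiting.
P(Cl2) remaining = 59.4 − (1/1) × 38.0 = 21.40 kPa
P(gaseous products) = (2)/1 × 38.0 = 76.00 kPa
P_total at 967 K = 21.40 + 76.00 = 97.40 kPa
Scaling to 805 K: P = 97.40 × 805/967 = 81.08 kPa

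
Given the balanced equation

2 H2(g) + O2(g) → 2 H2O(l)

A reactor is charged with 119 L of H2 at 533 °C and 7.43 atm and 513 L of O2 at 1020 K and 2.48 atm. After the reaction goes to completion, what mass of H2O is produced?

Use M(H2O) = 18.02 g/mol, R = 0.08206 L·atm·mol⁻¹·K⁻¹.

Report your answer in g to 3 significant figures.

241 g

n(H2) = PV/RT = (7.43 × 119) / (0.08206 × 806.15) = 13.37 mol
n(O2) = PV/RT = (2.48 × 513) / (0.08206 × 1020) = 15.20 mol
For 13.37 mol H2, stoichiometry requires (1/2) × 13.37 = 6.685 mol O2; 15.20 mol is available, so H2 is limiting.
n(H2O) = (2/2) × 13.37 = 13.37 mol
m(H2O) = 13.37 × 18.02 = 240.9 g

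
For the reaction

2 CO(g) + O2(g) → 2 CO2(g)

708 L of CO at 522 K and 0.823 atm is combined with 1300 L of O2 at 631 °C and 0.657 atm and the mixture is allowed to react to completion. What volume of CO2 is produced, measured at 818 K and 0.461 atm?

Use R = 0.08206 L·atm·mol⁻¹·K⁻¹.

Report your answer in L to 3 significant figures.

n(CO) = PV/RT = (0.823 × 708) / (0.08206 × 522) = 13.60 mol
n(O2) = PV/RT = (0.657 × 1300) / (0.08206 × 904.15) = 11.51 mol
For 13.60 mol CO, stoichiometry requires (1/2) × 13.60 = 6.800 mol O2; 11.51 mol is available, so CO is limiting.
n(CO2) = (2/2) × 13.60 = 13.60 mol
V(CO2) = nRT/P = 13.60 × 0.08206 × 818 / 0.461 = 1980 L

1980 L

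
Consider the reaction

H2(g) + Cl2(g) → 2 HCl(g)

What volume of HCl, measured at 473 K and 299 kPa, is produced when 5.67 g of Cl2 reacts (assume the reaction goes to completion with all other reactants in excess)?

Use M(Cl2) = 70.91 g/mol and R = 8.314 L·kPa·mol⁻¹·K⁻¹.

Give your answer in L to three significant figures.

n(Cl2) = 5.670 / 70.91 = 0.07996 mol
n(HCl) = (2/1) × 0.07996 = 0.1599 mol
V = nRT/P = 0.1599 × 8.314 × 473 / 299 = 2.103 L

2.10 L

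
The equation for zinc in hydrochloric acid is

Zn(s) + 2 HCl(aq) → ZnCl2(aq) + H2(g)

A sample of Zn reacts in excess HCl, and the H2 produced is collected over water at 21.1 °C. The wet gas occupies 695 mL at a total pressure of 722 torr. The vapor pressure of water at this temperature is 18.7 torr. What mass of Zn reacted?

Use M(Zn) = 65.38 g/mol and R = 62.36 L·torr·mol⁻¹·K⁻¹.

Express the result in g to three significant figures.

P(H2) = 722 − 18.7 = 703.3 torr
n(H2) = PV/RT = (703.3 × 0.6950) / (62.36 × 294.25) = 0.02664 mol
n(Zn) = (1/1) × 0.02664 = 0.02664 mol
m(Zn) = 0.02664 × 65.38 = 1.742 g

1.74 g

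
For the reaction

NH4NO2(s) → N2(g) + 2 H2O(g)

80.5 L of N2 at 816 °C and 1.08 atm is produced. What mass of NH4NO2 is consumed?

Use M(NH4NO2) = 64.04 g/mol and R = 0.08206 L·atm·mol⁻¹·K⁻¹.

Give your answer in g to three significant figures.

n(N2) = PV/RT = (1.08 × 80.5) / (0.08206 × 1089.15) = 0.9727 mol
n(NH4NO2) = (1/1) × 0.9727 = 0.9727 mol
m(NH4NO2) = 0.9727 × 64.04 = 62.29 g

62.3 g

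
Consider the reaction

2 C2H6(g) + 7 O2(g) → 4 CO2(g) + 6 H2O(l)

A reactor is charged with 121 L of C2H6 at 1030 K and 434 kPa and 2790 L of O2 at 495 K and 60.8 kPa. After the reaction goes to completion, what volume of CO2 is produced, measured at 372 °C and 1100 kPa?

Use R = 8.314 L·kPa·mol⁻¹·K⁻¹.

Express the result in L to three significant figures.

n(C2H6) = PV/RT = (434 × 121) / (8.314 × 1030) = 6.132 mol
n(O2) = PV/RT = (60.8 × 2790) / (8.314 × 495) = 41.22 mol
For 6.132 mol C2H6, stoichiometry requires (7/2) × 6.132 = 21.46 mol O2; 41.22 mol is available, so C2H6 is limiting.
n(CO2) = (4/2) × 6.132 = 12.26 mol
V(CO2) = nRT/P = 12.26 × 8.314 × 645.15 / 1100 = 59.78 L

59.8 L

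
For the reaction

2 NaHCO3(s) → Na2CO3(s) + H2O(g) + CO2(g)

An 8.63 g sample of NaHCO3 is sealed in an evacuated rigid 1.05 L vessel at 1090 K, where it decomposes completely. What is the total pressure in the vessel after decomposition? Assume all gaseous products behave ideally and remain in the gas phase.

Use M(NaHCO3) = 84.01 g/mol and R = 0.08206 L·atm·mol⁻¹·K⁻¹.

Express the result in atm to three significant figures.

n(NaHCO3) = 8.63 / 84.01 = 0.1027 mol
n(gas produced) = (2/2) × 0.1027 = 0.1027 mol
P = nRT/V = 0.1027 × 0.08206 × 1090 / 1.05 = 8.749 atm

8.75 atm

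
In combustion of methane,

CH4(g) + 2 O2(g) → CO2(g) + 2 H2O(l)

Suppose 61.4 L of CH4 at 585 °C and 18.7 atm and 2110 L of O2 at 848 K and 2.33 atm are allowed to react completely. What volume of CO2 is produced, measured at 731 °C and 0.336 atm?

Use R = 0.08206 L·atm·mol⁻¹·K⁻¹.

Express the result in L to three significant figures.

4000 L

n(CH4) = PV/RT = (18.7 × 61.4) / (0.08206 × 858.15) = 16.30 mol
n(O2) = PV/RT = (2.33 × 2110) / (0.08206 × 848) = 70.65 mol
For 16.30 mol CH4, stoichiometry requires (2/1) × 16.30 = 32.60 mol O2; 70.65 mol is available, so CH4 is limiting.
n(CO2) = (1/1) × 16.30 = 16.30 mol
V(CO2) = nRT/P = 16.30 × 0.08206 × 1004.15 / 0.336 = 3997 L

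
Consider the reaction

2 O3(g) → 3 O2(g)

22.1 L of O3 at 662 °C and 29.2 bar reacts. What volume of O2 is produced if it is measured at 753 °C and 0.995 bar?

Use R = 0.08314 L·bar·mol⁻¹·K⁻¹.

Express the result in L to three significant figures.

n(O3) = PV/RT = (29.2 × 22.1) / (0.08314 × 935.15) = 8.300 mol
n(O2) = (3/2) × 8.300 = 12.45 mol
V = nRT/P = 12.45 × 0.08314 × 1026.15 / 0.995 = 1067 L

1070 L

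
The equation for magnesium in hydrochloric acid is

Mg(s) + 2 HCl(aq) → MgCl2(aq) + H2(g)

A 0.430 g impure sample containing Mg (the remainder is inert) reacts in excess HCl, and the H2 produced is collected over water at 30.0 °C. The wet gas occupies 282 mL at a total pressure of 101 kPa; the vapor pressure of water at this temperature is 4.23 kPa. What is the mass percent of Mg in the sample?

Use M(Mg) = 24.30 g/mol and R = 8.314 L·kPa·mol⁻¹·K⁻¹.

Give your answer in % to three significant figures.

61.2 %

P(H2) = 101 − 4.23 = 96.77 kPa
n(H2) = PV/RT = (96.77 × 0.2820) / (8.314 × 303.15) = 0.01083 mol
n(Mg) = (1/1) × 0.01083 = 0.01083 mol
m(Mg) = 0.01083 × 24.30 = 0.2632 g
%Mg = 0.2632 / 0.430 × 100 = 61.21%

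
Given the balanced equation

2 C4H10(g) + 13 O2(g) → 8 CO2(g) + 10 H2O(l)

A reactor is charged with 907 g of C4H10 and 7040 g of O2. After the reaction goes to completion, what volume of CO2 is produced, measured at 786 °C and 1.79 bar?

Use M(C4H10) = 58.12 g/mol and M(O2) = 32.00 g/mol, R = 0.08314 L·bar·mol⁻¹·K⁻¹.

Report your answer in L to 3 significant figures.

n(C4H10) = 907 / 58.12 = 15.61 mol
n(O2) = 7040 / 32.00 = 220.0 mol
For 15.61 mol C4H10, stoichiometry requires (13/2) × 15.61 = 101.5 mol O2; 220.0 mol is available, so C4H10 is limiting.
n(CO2) = (8/2) × 15.61 = 62.44 mol
V(CO2) = nRT/P = 62.44 × 0.08314 × 1059.15 / 1.79 = 3072 L

3070 L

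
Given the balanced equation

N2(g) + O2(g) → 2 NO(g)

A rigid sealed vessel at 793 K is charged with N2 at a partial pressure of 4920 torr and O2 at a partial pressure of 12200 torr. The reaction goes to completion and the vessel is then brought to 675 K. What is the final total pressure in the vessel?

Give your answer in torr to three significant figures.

At constant V, partial pressures at 793 K are proportional to moles, so apply stoichiometry directly to pressures.
P(O2) required for 4920 torr of N2 = (1/1) × 4920 = 4920 torr; available 12200 torr, so N2 is limiting.
P(O2) remaining = 12200 − (1/1) × 4920 = 7280 torr
P(gaseous products) = (2)/1 × 4920 = 9840 torr
P_total at 793 K = 7280 + 9840 = 17120 torr
Scaling to 675 K: P = 17120 × 675/793 = 14570 torr

14600 torr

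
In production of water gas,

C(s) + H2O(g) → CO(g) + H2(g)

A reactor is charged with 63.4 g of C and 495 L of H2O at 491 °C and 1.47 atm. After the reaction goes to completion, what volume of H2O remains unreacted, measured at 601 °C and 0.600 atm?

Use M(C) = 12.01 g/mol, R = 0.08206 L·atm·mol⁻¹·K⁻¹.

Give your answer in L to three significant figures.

n(C) = 63.4 / 12.01 = 5.279 mol
n(H2O) = PV/RT = (1.47 × 495) / (0.08206 × 764.15) = 11.60 mol
For 5.279 mol C, stoichiometry requires (1/1) × 5.279 = 5.279 mol H2O; 11.60 mol is available, so C is limiting.
n(H2O) consumed = (1/1) × 5.279 = 5.279 mol; remaining = 11.60 − 5.279 = 6.321 mol
V(H2O) = nRT/P = 6.321 × 0.08206 × 874.15 / 0.600 = 755.7 L

756 L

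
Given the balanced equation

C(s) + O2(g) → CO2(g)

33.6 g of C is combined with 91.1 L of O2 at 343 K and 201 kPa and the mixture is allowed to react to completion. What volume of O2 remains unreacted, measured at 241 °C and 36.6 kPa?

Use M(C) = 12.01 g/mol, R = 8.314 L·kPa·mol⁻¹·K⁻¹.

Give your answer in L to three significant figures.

n(C) = 33.6 / 12.01 = 2.798 mol
n(O2) = PV/RT = (201 × 91.1) / (8.314 × 343) = 6.421 mol
For 2.798 mol C, stoichiometry requires (1/1) × 2.798 = 2.798 mol O2; 6.421 mol is available, so C is limiting.
n(O2) consumed = (1/1) × 2.798 = 2.798 mol; remaining = 6.421 − 2.798 = 3.623 mol
V(O2) = nRT/P = 3.623 × 8.314 × 514.15 / 36.6 = 423.1 L

423 L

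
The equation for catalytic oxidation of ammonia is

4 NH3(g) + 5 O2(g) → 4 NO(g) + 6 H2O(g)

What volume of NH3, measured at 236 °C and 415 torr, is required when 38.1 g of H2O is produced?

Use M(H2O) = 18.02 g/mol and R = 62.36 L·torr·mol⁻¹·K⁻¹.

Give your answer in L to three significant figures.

108 L

n(H2O) = 38.10 / 18.02 = 2.114 mol
n(NH3) = (4/6) × 2.114 = 1.409 mol
V = nRT/P = 1.409 × 62.36 × 509.15 / 415 = 107.8 L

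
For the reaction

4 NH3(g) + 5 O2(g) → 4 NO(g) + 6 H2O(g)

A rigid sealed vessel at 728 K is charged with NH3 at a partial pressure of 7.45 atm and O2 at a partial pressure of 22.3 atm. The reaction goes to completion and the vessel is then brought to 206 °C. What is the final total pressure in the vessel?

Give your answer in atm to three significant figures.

Because the vessel is rigid and T is held at 728 K, work the stoichiometry in partial pressures (P_i = n_iRT/V).
P(O2) required for 7.45 atm of NH3 = (5/4) × 7.45 = 9.312 atm; available 22.3 atm, so NH3 is limiting.
P(O2) remaining = 22.3 − (5/4) × 7.45 = 12.99 atm
P(gaseous products) = (4+6)/4 × 7.45 = 18.62 atm
P_total at 728 K = 12.99 + 18.62 = 31.61 atm
Scaling to 206 °C: P = 31.61 × 479.15/728 = 20.80 atm

20.8 atm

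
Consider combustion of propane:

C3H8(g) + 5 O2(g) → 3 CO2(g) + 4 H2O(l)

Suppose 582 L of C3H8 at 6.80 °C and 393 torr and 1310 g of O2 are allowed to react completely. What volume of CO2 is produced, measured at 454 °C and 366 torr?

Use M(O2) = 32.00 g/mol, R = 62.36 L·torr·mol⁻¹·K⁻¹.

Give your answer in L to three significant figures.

3040 L

n(C3H8) = PV/RT = (393 × 582) / (62.36 × 279.95) = 13.10 mol
n(O2) = 1310 / 32.00 = 40.94 mol
For 13.10 mol C3H8, stoichiometry requires (5/1) × 13.10 = 65.50 mol O2; 40.94 mol is available, so O2 is limiting.
n(CO2) = (3/5) × 40.94 = 24.56 mol
V(CO2) = nRT/P = 24.56 × 62.36 × 727.15 / 366 = 3043 L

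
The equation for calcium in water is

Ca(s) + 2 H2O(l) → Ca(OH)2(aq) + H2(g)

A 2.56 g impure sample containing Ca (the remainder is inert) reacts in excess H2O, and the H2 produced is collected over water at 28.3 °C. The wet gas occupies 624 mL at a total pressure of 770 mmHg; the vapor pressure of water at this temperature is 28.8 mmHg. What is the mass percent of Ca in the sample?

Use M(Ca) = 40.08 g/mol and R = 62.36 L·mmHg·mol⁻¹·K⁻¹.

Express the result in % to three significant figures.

38.5 %

P(H2) = 770 − 28.8 = 741.2 mmHg
n(H2) = PV/RT = (741.2 × 0.6240) / (62.36 × 301.45) = 0.02460 mol
n(Ca) = (1/1) × 0.02460 = 0.02460 mol
m(Ca) = 0.02460 × 40.08 = 0.9860 g
%Ca = 0.9860 / 2.56 × 100 = 38.52%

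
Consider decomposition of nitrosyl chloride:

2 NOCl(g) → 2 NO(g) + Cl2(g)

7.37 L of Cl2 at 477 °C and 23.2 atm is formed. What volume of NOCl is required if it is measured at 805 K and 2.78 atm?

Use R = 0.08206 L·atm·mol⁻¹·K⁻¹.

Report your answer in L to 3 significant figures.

132 L

n(Cl2) = PV/RT = (23.2 × 7.37) / (0.08206 × 750.15) = 2.778 mol
n(NOCl) = (2/1) × 2.778 = 5.556 mol
V = nRT/P = 5.556 × 0.08206 × 805 / 2.78 = 132.0 L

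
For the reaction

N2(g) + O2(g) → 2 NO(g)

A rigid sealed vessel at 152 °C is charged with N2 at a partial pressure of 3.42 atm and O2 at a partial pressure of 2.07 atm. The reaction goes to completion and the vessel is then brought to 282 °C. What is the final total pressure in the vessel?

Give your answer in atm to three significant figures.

7.17 atm

Because the vessel is rigid and T is held at 152 °C, work the stoichiometry in partial pressures (P_i = n_iRT/V).
P(O2) required for 3.42 atm of N2 = (1/1) × 3.42 = 3.420 atm; available 2.07 atm, so O2 is limiting.
P(N2) remaining = 3.42 − (1/1) × 2.07 = 1.350 atm
P(gaseous products) = (2)/1 × 2.07 = 4.140 atm
P_total at 152 °C = 1.350 + 4.140 = 5.490 atm
Scaling to 282 °C: P = 5.490 × 555.15/425.15 = 7.169 atm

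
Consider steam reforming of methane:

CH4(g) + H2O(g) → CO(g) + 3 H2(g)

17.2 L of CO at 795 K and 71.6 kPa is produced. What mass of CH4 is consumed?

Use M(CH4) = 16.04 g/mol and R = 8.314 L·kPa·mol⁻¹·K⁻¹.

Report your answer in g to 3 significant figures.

n(CO) = PV/RT = (71.6 × 17.2) / (8.314 × 795) = 0.1863 mol
n(CH4) = (1/1) × 0.1863 = 0.1863 mol
m(CH4) = 0.1863 × 16.04 = 2.988 g

2.99 g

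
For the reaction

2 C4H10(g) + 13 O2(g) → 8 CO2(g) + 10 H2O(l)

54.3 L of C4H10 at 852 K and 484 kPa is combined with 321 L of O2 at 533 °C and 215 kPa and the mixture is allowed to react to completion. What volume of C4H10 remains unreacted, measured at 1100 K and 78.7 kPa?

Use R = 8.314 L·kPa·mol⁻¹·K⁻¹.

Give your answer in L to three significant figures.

247 L

n(C4H10) = PV/RT = (484 × 54.3) / (8.314 × 852) = 3.710 mol
n(O2) = PV/RT = (215 × 321) / (8.314 × 806.15) = 10.30 mol
For 3.710 mol C4H10, stoichiometry requires (13/2) × 3.710 = 24.11 mol O2; 10.30 mol is available, so O2 is limiting.
n(C4H10) consumed = (2/13) × 10.30 = 1.585 mol; remaining = 3.710 − 1.585 = 2.125 mol
V(C4H10) = nRT/P = 2.125 × 8.314 × 1100 / 78.7 = 246.9 L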